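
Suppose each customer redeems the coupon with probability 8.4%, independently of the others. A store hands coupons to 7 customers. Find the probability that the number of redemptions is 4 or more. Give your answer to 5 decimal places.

X ~ Binomial(7, 0.084); P(X ≥ 4) = Σ C(7,k) p^k (1−p)^(7−k) over k:
  k=4: C(7,4)·0.084^4·0.916^3 = 0.0013393
  k=5: C(7,5)·0.084^5·0.916^2 = 0.0000737
  k=6: C(7,6)·0.084^6·0.916^1 = 0.0000023
  k=7: C(7,7)·0.084^7·0.916^0 = 0.0000000
Total = 0.0014153

0.00142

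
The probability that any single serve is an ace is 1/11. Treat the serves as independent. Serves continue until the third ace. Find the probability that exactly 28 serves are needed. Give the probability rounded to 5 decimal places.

0.02434

Y = trial on which the third success occurs; negative binomial, r=3, p=0.090909.
P(Y=28) = C(27,2) · p^3 · (1−p)^25
= 351 · 0.00075131 · 0.092296 = 0.0243395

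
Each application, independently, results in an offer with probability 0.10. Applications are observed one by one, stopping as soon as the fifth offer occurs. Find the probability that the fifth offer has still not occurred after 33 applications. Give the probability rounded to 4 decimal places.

0.7697

Needing more than 33 applications ⇔ fewer than 5 successes in the first 33. With X ~ Binomial(33, 0.10), P(Y > 33) = P(X ≤ 4).
  k=0: C(33,0)·0.10^0·0.90^33 = 0.030903
  k=1: C(33,1)·0.10^1·0.90^32 = 0.113312
  k=2: C(33,2)·0.10^2·0.90^31 = 0.201443
  k=3: C(33,3)·0.10^3·0.90^30 = 0.231286
  k=4: C(33,4)·0.10^4·0.90^29 = 0.192738
P(X ≤ 4) = 0.769682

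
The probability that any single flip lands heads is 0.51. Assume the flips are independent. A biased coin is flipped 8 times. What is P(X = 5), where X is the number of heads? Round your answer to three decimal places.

0.227

X ~ Binomial(n=8, p=0.51).
P(X=5) = C(8,5) · p^5 · (1−p)^3
= 56 · 0.034503 · 0.11765 = 0.22731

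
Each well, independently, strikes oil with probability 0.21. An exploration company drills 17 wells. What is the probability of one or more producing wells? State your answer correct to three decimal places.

0.982

P(at least one) = 1 − P(none) = 1 − (1 − 0.21)^17
= 1 − 0.01818 = 0.98182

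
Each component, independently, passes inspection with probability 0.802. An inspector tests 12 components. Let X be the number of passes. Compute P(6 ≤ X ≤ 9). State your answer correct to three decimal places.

X ~ Binomial(12, 0.802); P(6 ≤ X ≤ 9) = Σ C(12,k) p^k (1−p)^(12−k) over k:
  k=6: C(12,6)·0.802^6·0.198^6 = 0.01482
  k=7: C(12,7)·0.802^7·0.198^5 = 0.05144
  k=8: C(12,8)·0.802^8·0.198^4 = 0.13021
  k=9: C(12,9)·0.802^9·0.198^3 = 0.23442
Total = 0.43088

0.431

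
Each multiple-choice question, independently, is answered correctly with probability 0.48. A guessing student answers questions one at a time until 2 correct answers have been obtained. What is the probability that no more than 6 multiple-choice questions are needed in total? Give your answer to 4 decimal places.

Finishing within 6 multiple-choice questions ⇔ at least 2 successes in the first 6. With X ~ Binomial(6, 0.48), P(Y ≤ 6) = 1 − P(X ≤ 1).
  k=0: C(6,0)·0.48^0·0.52^6 = 0.019771
  k=1: C(6,1)·0.48^1·0.52^5 = 0.109499
1 − 0.129269 = 0.870731

0.8707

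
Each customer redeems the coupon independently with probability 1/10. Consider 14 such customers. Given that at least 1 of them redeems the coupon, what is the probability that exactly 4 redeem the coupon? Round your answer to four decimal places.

0.0453

X ~ Binomial(14, 0.10). Want P(X=4 | X≥1) = P(X=4) / P(X≥1).
P(X=4) = C(14,4)·0.10^4·0.90^10 = 0.034903
P(X≥1) = 1 − 0.228768 = 0.771232
Ratio = 0.034903 / 0.771232 = 0.045256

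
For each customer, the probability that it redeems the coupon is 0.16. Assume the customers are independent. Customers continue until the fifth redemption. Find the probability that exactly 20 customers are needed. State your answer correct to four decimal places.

0.0297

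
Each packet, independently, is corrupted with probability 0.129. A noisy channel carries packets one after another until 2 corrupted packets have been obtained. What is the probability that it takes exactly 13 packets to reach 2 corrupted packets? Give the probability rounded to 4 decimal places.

Y = trial on which the second success occurs; negative binomial, r=2, p=0.129.
P(Y=13) = C(12,1) · p^2 · (1−p)^11
= 12 · 0.016641 · 0.21888 = 0.043708

0.0437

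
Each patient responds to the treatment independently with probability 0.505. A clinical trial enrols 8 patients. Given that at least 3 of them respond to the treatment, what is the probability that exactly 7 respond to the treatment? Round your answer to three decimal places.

0.038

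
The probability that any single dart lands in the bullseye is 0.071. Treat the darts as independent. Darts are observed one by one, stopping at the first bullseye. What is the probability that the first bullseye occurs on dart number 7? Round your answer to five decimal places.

0.04564

Geometric (trials to first success), p = 0.071.
P(Y = 7) = (1−p)^6 · p = 0.64283 · 0.071 = 0.0456407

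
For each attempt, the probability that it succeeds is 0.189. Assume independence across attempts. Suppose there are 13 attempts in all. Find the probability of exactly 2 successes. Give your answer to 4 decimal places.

0.2781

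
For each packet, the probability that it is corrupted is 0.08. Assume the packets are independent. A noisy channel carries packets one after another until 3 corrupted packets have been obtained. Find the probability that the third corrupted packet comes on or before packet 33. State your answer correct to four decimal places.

0.4982

Finishing within 33 packets ⇔ at least 3 successes in the first 33. With X ~ Binomial(33, 0.08), P(Y ≤ 33) = 1 − P(X ≤ 2).
  k=0: C(33,0)·0.08^0·0.92^33 = 0.063826
  k=1: C(33,1)·0.08^1·0.92^32 = 0.183153
  k=2: C(33,2)·0.08^2·0.92^31 = 0.254822
1 − 0.501801 = 0.498199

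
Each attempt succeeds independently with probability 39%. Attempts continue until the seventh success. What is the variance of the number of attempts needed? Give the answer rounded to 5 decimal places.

28.07364

Y = total attempts until the seventh success; negative binomial with r=7, p=0.39.
Var(Y) = r(1−p)/p² = 7·0.61 / 0.39² = 28.0736358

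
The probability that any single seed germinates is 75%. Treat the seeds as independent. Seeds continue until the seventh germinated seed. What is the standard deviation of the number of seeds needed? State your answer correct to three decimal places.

Y = total seeds until the seventh success; negative binomial with r=7, p=0.75.
SD(Y) = √[r(1−p)/p²] = √(3.11111) = 1.76383

1.764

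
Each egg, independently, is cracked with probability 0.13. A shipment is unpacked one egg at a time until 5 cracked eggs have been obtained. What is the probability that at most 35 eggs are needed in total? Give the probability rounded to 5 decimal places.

0.48455

Finishing within 35 eggs ⇔ at least 5 successes in the first 35. With X ~ Binomial(35, 0.13), P(Y ≤ 35) = 1 − P(X ≤ 4).
  k=0: C(35,0)·0.13^0·0.87^35 = 0.0076414
  k=1: C(35,1)·0.13^1·0.87^34 = 0.0399637
  k=2: C(35,2)·0.13^2·0.87^33 = 0.1015171
  k=3: C(35,3)·0.13^3·0.87^32 = 0.1668614
  k=4: C(35,4)·0.13^4·0.87^31 = 0.1994665
1 − 0.5154500 = 0.4845500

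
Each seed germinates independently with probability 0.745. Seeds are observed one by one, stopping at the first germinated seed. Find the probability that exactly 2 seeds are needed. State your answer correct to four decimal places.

0.1900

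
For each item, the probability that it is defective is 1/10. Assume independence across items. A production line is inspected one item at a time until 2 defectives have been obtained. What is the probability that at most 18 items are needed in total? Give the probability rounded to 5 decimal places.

Finishing within 18 items ⇔ at least 2 successes in the first 18. With X ~ Binomial(18, 0.10), P(Y ≤ 18) = 1 − P(X ≤ 1).
  k=0: C(18,0)·0.10^0·0.90^18 = 0.1500946
  k=1: C(18,1)·0.10^1·0.90^17 = 0.3001893
1 − 0.4502839 = 0.5497161

0.54972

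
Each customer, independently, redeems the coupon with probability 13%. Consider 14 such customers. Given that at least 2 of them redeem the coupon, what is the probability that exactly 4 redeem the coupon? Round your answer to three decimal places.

X ~ Binomial(14, 0.13). Want P(X=4 | X≥2) = P(X=4) / P(X≥2).
P(X=4) = C(14,4)·0.13^4·0.87^10 = 0.07102
P(X≥2) = 1 − 0.14232 − 0.29773 = 0.55995
Ratio = 0.07102 / 0.55995 = 0.12684

0.127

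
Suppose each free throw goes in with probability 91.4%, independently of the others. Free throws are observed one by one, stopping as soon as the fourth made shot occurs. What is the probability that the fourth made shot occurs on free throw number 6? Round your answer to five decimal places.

0.05162

Y = trial on which the fourth success occurs; negative binomial, r=4, p=0.914.
P(Y=6) = C(5,3) · p^4 · (1−p)^2
= 10 · 0.69789 · 0.007396 = 0.0516157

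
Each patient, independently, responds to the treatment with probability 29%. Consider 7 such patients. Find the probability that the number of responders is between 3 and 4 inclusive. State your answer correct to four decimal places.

0.3055

X ~ Binomial(7, 0.29); P(3 ≤ X ≤ 4) = Σ C(7,k) p^k (1−p)^(7−k) over k:
  k=3: C(7,3)·0.29^3·0.71^4 = 0.216918
  k=4: C(7,4)·0.29^4·0.71^3 = 0.088600
Total = 0.305518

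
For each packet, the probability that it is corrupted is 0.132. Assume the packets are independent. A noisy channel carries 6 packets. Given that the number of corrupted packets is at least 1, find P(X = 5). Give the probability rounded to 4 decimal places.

X ~ Binomial(6, 0.132). Want P(X=5 | X≥1) = P(X=5) / P(X≥1).
P(X=5) = C(6,5)·0.132^5·0.868^1 = 0.000209
P(X≥1) = 1 − 0.427679 = 0.572321
Ratio = 0.000209 / 0.572321 = 0.000365

0.0004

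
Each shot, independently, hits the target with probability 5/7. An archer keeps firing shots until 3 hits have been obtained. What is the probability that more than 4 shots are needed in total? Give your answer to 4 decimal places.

0.3232

Needing more than 4 shots ⇔ fewer than 3 successes in the first 4. With X ~ Binomial(4, 0.714286), P(Y > 4) = P(X ≤ 2).
  k=0: C(4,0)·0.714286^0·0.285714^4 = 0.006664
  k=1: C(4,1)·0.714286^1·0.285714^3 = 0.066639
  k=2: C(4,2)·0.714286^2·0.285714^2 = 0.249896
P(X ≤ 2) = 0.323199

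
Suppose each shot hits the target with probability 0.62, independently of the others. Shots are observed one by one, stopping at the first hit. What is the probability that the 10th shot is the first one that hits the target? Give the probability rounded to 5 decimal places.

0.00010

Geometric (trials to first success), p = 0.62.
P(Y = 10) = (1−p)^9 · p = 0.00016522 · 0.62 = 0.0001024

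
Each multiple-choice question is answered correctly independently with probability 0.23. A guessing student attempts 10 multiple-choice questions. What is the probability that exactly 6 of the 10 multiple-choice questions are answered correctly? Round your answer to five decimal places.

X ~ Binomial(n=10, p=0.23).
P(X=6) = C(10,6) · p^6 · (1−p)^4
= 210 · 0.00014804 · 0.35153 = 0.0109282

0.01093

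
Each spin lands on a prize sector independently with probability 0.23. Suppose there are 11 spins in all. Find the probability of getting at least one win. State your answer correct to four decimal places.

0.9436

P(at least one) = 1 − P(none) = 1 − (1 − 0.23)^11
= 1 − 0.056415 = 0.943585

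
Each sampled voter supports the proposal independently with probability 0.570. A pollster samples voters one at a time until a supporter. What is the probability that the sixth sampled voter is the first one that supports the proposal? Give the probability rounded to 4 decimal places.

0.0084

Geometric (trials to first success), p = 0.57.
P(Y = 6) = (1−p)^5 · p = 0.014701 · 0.57 = 0.008379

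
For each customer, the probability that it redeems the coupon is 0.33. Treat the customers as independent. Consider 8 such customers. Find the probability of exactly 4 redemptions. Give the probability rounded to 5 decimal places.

0.16728

X ~ Binomial(n=8, p=0.33).
P(X=4) = C(8,4) · p^4 · (1−p)^4
= 70 · 0.011859 · 0.20151 = 0.1672835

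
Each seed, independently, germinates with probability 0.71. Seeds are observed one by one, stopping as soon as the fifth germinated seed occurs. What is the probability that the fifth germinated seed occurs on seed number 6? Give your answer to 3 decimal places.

Y = trial on which the fifth success occurs; negative binomial, r=5, p=0.71.
P(Y=6) = C(5,4) · p^5 · (1−p)^1
= 5 · 0.18042 · 0.29 = 0.26161

0.262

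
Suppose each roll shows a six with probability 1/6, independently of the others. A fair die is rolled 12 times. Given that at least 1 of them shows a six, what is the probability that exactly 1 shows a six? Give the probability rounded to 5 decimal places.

0.30318

X ~ Binomial(12, 0.166667). Want P(X=1 | X≥1) = P(X=1) / P(X≥1).
P(X=1) = C(12,1)·0.166667^1·0.833333^11 = 0.2691760
P(X≥1) = 1 − 0.1121567 = 0.8878433
Ratio = 0.2691760 / 0.8878433 = 0.3031796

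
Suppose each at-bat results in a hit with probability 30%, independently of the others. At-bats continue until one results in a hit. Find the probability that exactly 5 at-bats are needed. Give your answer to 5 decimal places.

Geometric (trials to first success), p = 0.30.
P(Y = 5) = (1−p)^4 · p = 0.2401 · 0.30 = 0.0720300

0.07203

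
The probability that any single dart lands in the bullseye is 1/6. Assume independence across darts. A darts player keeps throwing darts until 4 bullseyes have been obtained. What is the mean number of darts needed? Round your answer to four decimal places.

Y = total darts until the fourth success; negative binomial with r=4, p=0.166667.
E[Y] = r / p = 4 / 0.166667 = 24.000000

24.0000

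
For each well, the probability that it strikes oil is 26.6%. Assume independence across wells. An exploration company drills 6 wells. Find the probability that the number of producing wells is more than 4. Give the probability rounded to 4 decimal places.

0.0062

X ~ Binomial(6, 0.266); P(X ≥ 5) = Σ C(6,k) p^k (1−p)^(6−k) over k:
  k=5: C(6,5)·0.266^5·0.734^1 = 0.005865
  k=6: C(6,6)·0.266^6·0.734^0 = 0.000354
Total = 0.006219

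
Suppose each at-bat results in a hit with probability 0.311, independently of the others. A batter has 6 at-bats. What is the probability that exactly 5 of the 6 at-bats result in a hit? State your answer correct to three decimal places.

0.012

X ~ Binomial(n=6, p=0.311).
P(X=5) = C(6,5) · p^5 · (1−p)^1
= 6 · 0.0029094 · 0.689 = 0.01203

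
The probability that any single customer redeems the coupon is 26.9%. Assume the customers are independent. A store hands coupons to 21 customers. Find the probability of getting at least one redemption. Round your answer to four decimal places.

P(at least one) = 1 − P(none) = 1 − (1 − 0.269)^21
= 1 − 0.001388 = 0.998612

0.9986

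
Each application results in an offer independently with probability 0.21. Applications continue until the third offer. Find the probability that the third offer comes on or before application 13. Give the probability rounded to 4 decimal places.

Finishing within 13 applications ⇔ at least 3 successes in the first 13. With X ~ Binomial(13, 0.21), P(Y ≤ 13) = 1 − P(X ≤ 2).
  k=0: C(13,0)·0.21^0·0.79^13 = 0.046682
  k=1: C(13,1)·0.21^1·0.79^12 = 0.161320
  k=2: C(13,2)·0.21^2·0.79^11 = 0.257295
1 − 0.465297 = 0.534703

0.5347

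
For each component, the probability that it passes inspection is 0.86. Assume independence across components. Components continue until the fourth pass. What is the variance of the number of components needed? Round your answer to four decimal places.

Y = total components until the fourth success; negative binomial with r=4, p=0.86.
Var(Y) = r(1−p)/p² = 4·0.14 / 0.86² = 0.757166

0.7572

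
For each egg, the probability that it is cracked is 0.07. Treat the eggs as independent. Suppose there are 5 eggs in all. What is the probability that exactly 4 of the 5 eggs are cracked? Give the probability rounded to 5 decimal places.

0.00011

X ~ Binomial(n=5, p=0.07).
P(X=4) = C(5,4) · p^4 · (1−p)^1
= 5 · 2.401e-05 · 0.93 = 0.0001116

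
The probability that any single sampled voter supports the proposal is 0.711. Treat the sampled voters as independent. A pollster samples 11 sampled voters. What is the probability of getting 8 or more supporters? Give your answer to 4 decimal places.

X ~ Binomial(11, 0.711); P(X ≥ 8) = Σ C(11,k) p^k (1−p)^(11−k) over k:
  k=8: C(11,8)·0.711^8·0.289^3 = 0.260096
  k=9: C(11,9)·0.711^9·0.289^2 = 0.213297
  k=10: C(11,10)·0.711^10·0.289^1 = 0.104951
  k=11: C(11,11)·0.711^11·0.289^0 = 0.023473
Total = 0.601817

0.6018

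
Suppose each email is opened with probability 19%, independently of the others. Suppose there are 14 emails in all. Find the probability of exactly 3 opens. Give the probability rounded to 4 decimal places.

X ~ Binomial(n=14, p=0.19).
P(X=3) = C(14,3) · p^3 · (1−p)^11
= 364 · 0.006859 · 0.098477 = 0.245865

0.2459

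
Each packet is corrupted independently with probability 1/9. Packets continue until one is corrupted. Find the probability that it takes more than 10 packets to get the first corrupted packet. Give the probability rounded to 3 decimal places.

Y = number of packets to the first success; geometric, p = 0.111111.
P(Y > 10) = P(first 10 all fail) = (1−p)^10 = 0.30795

0.308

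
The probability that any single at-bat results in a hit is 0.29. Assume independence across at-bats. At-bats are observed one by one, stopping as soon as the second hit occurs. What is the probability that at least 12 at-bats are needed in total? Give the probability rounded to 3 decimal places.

0.127

Needing more than 11 at-bats ⇔ fewer than 2 successes in the first 11. With X ~ Binomial(11, 0.29), P(Y > 11) = P(X ≤ 1).
  k=0: C(11,0)·0.29^0·0.71^11 = 0.02311
  k=1: C(11,1)·0.29^1·0.71^10 = 0.10384
P(X ≤ 1) = 0.12695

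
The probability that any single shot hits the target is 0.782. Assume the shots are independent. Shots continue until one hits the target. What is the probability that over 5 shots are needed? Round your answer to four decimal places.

Y = number of shots to the first success; geometric, p = 0.782.
P(Y > 5) = P(first 5 all fail) = (1−p)^5 = 0.000492

0.0005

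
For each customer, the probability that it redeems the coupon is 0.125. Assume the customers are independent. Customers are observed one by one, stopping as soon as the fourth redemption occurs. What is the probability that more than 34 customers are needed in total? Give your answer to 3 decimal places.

0.371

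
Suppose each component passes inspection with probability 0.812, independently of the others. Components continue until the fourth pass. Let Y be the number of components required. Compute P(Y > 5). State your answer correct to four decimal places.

Needing more than 5 components ⇔ fewer than 4 successes in the first 5. With X ~ Binomial(5, 0.812), P(Y > 5) = P(X ≤ 3).
  k=0: C(5,0)·0.812^0·0.188^5 = 0.000235
  k=1: C(5,1)·0.812^1·0.188^4 = 0.005072
  k=2: C(5,2)·0.812^2·0.188^3 = 0.043811
  k=3: C(5,3)·0.812^3·0.188^2 = 0.189227
P(X ≤ 3) = 0.238345

0.2383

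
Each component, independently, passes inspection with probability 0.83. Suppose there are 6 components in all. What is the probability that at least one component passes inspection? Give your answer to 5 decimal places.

P(at least one) = 1 − P(none) = 1 − (1 − 0.83)^6
= 1 − 0.0000241 = 0.9999759

0.99998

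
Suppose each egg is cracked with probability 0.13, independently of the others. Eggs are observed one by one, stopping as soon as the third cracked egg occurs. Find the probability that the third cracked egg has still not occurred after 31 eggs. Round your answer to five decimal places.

Needing more than 31 eggs ⇔ fewer than 3 successes in the first 31. With X ~ Binomial(31, 0.13), P(Y > 31) = P(X ≤ 2).
  k=0: C(31,0)·0.13^0·0.87^31 = 0.0133382
  k=1: C(31,1)·0.13^1·0.87^30 = 0.0617849
  k=2: C(31,2)·0.13^2·0.87^29 = 0.1384835
P(X ≤ 2) = 0.2136066

0.21361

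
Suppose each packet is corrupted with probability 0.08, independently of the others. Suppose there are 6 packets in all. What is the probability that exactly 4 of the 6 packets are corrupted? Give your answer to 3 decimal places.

0.001

X ~ Binomial(n=6, p=0.08).
P(X=4) = C(6,4) · p^4 · (1−p)^2
= 15 · 4.096e-05 · 0.8464 = 0.00052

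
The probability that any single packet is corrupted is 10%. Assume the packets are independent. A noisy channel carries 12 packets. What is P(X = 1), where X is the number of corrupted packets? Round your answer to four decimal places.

0.3766

X ~ Binomial(n=12, p=0.10).
P(X=1) = C(12,1) · p^1 · (1−p)^11
= 12 · 0.1 · 0.31381 = 0.376573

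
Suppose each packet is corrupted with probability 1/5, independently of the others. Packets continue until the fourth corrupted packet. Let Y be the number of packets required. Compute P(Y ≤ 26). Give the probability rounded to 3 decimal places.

Finishing within 26 packets ⇔ at least 4 successes in the first 26. With X ~ Binomial(26, 0.20), P(Y ≤ 26) = 1 − P(X ≤ 3).
  k=0: C(26,0)·0.20^0·0.80^26 = 0.00302
  k=1: C(26,1)·0.20^1·0.80^25 = 0.01965
  k=2: C(26,2)·0.20^2·0.80^24 = 0.06139
  k=3: C(26,3)·0.20^3·0.80^23 = 0.12278
1 − 0.20684 = 0.79316

0.793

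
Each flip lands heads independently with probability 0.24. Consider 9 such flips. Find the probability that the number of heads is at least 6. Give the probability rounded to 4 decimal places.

0.0081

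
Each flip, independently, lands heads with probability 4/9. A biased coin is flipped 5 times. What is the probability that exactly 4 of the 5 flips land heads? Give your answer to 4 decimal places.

X ~ Binomial(n=5, p=0.444444).
P(X=4) = C(5,4) · p^4 · (1−p)^1
= 5 · 0.039018 · 0.55556 = 0.108385

0.1084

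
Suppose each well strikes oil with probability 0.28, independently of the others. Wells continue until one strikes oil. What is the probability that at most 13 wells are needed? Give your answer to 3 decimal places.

Y = number of wells to the first success; geometric, p = 0.28.
P(Y ≤ 13) = 1 − (1−p)^13 = 1 − 0.01397 = 0.98603

0.986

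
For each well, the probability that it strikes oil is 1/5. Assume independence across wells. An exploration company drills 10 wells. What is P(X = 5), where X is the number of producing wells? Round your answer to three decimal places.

0.026

X ~ Binomial(n=10, p=0.20).
P(X=5) = C(10,5) · p^5 · (1−p)^5
= 252 · 0.00032 · 0.32768 = 0.02642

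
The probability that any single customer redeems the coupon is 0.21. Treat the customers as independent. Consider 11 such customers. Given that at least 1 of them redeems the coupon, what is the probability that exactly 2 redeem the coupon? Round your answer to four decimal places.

X ~ Binomial(11, 0.21). Want P(X=2 | X≥1) = P(X=2) / P(X≥1).
P(X=2) = C(11,2)·0.21^2·0.79^9 = 0.290700
P(X≥1) = 1 − 0.074799 = 0.925201
Ratio = 0.290700 / 0.925201 = 0.314202

0.3142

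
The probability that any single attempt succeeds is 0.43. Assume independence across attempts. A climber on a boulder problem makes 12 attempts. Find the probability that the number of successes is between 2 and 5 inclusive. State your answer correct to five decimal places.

0.57146

X ~ Binomial(12, 0.43); P(2 ≤ X ≤ 5) = Σ C(12,k) p^k (1−p)^(12−k) over k:
  k=2: C(12,2)·0.43^2·0.57^10 = 0.0441804
  k=3: C(12,3)·0.43^3·0.57^9 = 0.1110969
  k=4: C(12,4)·0.43^4·0.57^8 = 0.1885723
  k=5: C(12,5)·0.43^5·0.57^7 = 0.2276101
Total = 0.5714596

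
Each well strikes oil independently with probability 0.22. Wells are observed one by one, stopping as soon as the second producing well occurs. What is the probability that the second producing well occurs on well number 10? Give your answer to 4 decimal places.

0.0597

Y = trial on which the second success occurs; negative binomial, r=2, p=0.22.
P(Y=10) = C(9,1) · p^2 · (1−p)^8
= 9 · 0.0484 · 0.13701 = 0.059682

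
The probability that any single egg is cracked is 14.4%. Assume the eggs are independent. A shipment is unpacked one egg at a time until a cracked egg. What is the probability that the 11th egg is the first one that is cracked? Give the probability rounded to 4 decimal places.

0.0304

Geometric (trials to first success), p = 0.144.
P(Y = 11) = (1−p)^10 · p = 0.21122 · 0.144 = 0.030416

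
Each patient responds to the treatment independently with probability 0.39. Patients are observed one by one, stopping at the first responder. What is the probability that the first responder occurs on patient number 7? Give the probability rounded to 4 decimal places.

0.0201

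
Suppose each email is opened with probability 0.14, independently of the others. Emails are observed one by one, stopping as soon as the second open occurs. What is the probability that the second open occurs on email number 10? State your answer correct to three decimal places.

0.053

Y = trial on which the second success occurs; negative binomial, r=2, p=0.14.
P(Y=10) = C(9,1) · p^2 · (1−p)^8
= 9 · 0.0196 · 0.29922 = 0.05278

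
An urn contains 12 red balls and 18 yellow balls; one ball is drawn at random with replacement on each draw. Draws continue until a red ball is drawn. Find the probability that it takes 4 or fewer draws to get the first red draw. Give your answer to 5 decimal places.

Y = number of draws to the first success; geometric, p = 0.40.
P(Y ≤ 4) = 1 − (1−p)^4 = 1 − 0.1296000 = 0.8704000

0.87040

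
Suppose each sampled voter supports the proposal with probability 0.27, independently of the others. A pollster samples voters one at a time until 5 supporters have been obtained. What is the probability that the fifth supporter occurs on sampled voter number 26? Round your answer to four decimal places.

0.0245

Y = trial on which the fifth success occurs; negative binomial, r=5, p=0.27.
P(Y=26) = C(25,4) · p^5 · (1−p)^21
= 12650 · 0.0014349 · 0.0013483 = 0.024473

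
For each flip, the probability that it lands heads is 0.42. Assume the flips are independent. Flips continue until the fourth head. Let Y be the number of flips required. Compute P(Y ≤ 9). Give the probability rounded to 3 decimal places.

0.567

Finishing within 9 flips ⇔ at least 4 successes in the first 9. With X ~ Binomial(9, 0.42), P(Y ≤ 9) = 1 − P(X ≤ 3).
  k=0: C(9,0)·0.42^0·0.58^9 = 0.00743
  k=1: C(9,1)·0.42^1·0.58^8 = 0.04841
  k=2: C(9,2)·0.42^2·0.58^7 = 0.14022
  k=3: C(9,3)·0.42^3·0.58^6 = 0.23692
1 − 0.43297 = 0.56703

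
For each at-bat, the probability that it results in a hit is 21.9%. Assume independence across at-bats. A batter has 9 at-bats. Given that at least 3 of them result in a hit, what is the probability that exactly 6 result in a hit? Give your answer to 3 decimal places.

X ~ Binomial(9, 0.219). Want P(X=6 | X≥3) = P(X=6) / P(X≥3).
P(X=6) = C(9,6)·0.219^6·0.781^3 = 0.00441
P(X≥3) = 1 − 0.10811 − 0.27283 − 0.30602 = 0.31304
Ratio = 0.00441 / 0.31304 = 0.01410

0.014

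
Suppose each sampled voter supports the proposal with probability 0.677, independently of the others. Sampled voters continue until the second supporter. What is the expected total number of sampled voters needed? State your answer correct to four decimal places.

2.9542

Y = total sampled voters until the second success; negative binomial with r=2, p=0.677.
E[Y] = r / p = 2 / 0.677 = 2.954210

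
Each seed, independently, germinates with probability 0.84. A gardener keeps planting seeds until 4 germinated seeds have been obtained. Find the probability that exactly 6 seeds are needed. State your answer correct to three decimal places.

0.127

Y = trial on which the fourth success occurs; negative binomial, r=4, p=0.84.
P(Y=6) = C(5,3) · p^4 · (1−p)^2
= 10 · 0.49787 · 0.0256 = 0.12746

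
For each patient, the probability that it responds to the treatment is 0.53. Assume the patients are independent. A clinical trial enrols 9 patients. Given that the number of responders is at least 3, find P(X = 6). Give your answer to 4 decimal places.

X ~ Binomial(9, 0.53). Want P(X=6 | X≥3) = P(X=6) / P(X≥3).
P(X=6) = C(9,6)·0.53^6·0.47^3 = 0.193298
P(X≥3) = 1 − 0.001119 − 0.011358 − 0.051232 = 0.936291
Ratio = 0.193298 / 0.936291 = 0.206451

0.2065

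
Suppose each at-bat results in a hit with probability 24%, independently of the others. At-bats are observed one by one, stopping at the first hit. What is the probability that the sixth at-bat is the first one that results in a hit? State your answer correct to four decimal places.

Geometric (trials to first success), p = 0.24.
P(Y = 6) = (1−p)^5 · p = 0.25355 · 0.24 = 0.060853

0.0609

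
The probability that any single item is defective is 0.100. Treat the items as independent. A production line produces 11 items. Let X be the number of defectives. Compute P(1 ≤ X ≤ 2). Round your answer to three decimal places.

X ~ Binomial(11, 0.10); P(1 ≤ X ≤ 2) = Σ C(11,k) p^k (1−p)^(11−k) over k:
  k=1: C(11,1)·0.10^1·0.90^10 = 0.38355
  k=2: C(11,2)·0.10^2·0.90^9 = 0.21308
Total = 0.59663

0.597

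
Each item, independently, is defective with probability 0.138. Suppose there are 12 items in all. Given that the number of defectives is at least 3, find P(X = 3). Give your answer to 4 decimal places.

0.6792

X ~ Binomial(12, 0.138). Want P(X=3 | X≥3) = P(X=3) / P(X≥3).
P(X=3) = C(12,3)·0.138^3·0.862^9 = 0.151924
P(X≥3) = 1 − 0.168301 − 0.323326 − 0.284692 = 0.223681
Ratio = 0.151924 / 0.223681 = 0.679196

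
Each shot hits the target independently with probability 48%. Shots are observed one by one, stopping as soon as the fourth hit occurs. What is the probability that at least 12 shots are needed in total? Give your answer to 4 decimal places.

0.1412

Needing more than 11 shots ⇔ fewer than 4 successes in the first 11. With X ~ Binomial(11, 0.48), P(Y > 11) = P(X ≤ 3).
  k=0: C(11,0)·0.48^0·0.52^11 = 0.000752
  k=1: C(11,1)·0.48^1·0.52^10 = 0.007633
  k=2: C(11,2)·0.48^2·0.52^9 = 0.035227
  k=3: C(11,3)·0.48^3·0.52^8 = 0.097552
P(X ≤ 3) = 0.141163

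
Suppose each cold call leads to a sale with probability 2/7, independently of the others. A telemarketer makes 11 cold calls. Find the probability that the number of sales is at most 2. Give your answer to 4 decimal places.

0.3507

X ~ Binomial(11, 0.285714); P(X ≤ 2) = Σ C(11,k) p^k (1−p)^(11−k) over k:
  k=0: C(11,0)·0.285714^0·0.714286^11 = 0.024694
  k=1: C(11,1)·0.285714^1·0.714286^10 = 0.108654
  k=2: C(11,2)·0.285714^2·0.714286^9 = 0.217307
Total = 0.350655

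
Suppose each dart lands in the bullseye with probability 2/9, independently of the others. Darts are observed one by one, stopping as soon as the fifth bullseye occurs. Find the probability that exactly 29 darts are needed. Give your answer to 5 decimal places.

0.02665

Y = trial on which the fifth success occurs; negative binomial, r=5, p=0.222222.
P(Y=29) = C(28,4) · p^5 · (1−p)^24
= 20475 · 0.00054192 · 0.0024018 = 0.0266498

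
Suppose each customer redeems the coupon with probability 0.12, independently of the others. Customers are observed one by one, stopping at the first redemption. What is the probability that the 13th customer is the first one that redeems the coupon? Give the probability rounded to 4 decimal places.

0.0259

Geometric (trials to first success), p = 0.12.
P(Y = 13) = (1−p)^12 · p = 0.21567 · 0.12 = 0.025881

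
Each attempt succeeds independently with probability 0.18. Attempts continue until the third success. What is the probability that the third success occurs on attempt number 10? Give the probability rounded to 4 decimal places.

Y = trial on which the third success occurs; negative binomial, r=3, p=0.18.
P(Y=10) = C(9,2) · p^3 · (1−p)^7
= 36 · 0.005832 · 0.24929 = 0.052338

0.0523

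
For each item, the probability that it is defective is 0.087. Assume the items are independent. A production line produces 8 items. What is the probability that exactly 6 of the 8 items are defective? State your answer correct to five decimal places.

0.00001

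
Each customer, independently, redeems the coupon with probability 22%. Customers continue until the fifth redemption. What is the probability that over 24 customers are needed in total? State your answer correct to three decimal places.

0.366

Needing more than 24 customers ⇔ fewer than 5 successes in the first 24. With X ~ Binomial(24, 0.22), P(Y > 24) = P(X ≤ 4).
  k=0: C(24,0)·0.22^0·0.78^24 = 0.00257
  k=1: C(24,1)·0.22^1·0.78^23 = 0.01741
  k=2: C(24,2)·0.22^2·0.78^22 = 0.05647
  k=3: C(24,3)·0.22^3·0.78^21 = 0.11681
  k=4: C(24,4)·0.22^4·0.78^20 = 0.17296
P(X ≤ 4) = 0.36622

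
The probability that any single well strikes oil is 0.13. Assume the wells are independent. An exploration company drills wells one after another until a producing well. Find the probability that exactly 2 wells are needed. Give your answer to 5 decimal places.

Geometric (trials to first success), p = 0.13.
P(Y = 2) = (1−p)^1 · p = 0.87 · 0.13 = 0.1131000

0.11310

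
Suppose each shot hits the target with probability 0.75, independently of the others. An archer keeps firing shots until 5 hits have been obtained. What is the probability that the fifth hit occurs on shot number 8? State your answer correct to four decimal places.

0.1298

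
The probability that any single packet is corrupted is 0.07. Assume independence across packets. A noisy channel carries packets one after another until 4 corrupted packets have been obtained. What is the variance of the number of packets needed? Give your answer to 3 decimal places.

759.184

Y = total packets until the fourth success; negative binomial with r=4, p=0.07.
Var(Y) = r(1−p)/p² = 4·0.93 / 0.07² = 759.18367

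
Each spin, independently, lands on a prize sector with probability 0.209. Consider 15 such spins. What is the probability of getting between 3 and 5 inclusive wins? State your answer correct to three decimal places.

0.562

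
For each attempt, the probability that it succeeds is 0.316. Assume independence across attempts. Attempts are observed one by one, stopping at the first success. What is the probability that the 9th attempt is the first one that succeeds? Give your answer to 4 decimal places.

0.0151

Geometric (trials to first success), p = 0.316.
P(Y = 9) = (1−p)^8 · p = 0.047912 · 0.316 = 0.015140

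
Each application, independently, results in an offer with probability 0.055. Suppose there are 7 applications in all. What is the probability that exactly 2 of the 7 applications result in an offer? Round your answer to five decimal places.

0.04787

X ~ Binomial(n=7, p=0.055).
P(X=2) = C(7,2) · p^2 · (1−p)^5
= 21 · 0.003025 · 0.75363 = 0.0478744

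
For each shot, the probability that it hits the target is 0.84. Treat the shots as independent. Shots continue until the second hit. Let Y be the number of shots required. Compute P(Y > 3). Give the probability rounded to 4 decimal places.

Needing more than 3 shots ⇔ fewer than 2 successes in the first 3. With X ~ Binomial(3, 0.84), P(Y > 3) = P(X ≤ 1).
  k=0: C(3,0)·0.84^0·0.16^3 = 0.004096
  k=1: C(3,1)·0.84^1·0.16^2 = 0.064512
P(X ≤ 1) = 0.068608

0.0686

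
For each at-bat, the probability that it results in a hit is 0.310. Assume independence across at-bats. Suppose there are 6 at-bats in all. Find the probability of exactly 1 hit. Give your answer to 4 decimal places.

0.2909

X ~ Binomial(n=6, p=0.31).
P(X=1) = C(6,1) · p^1 · (1−p)^5
= 6 · 0.31 · 0.1564 = 0.290910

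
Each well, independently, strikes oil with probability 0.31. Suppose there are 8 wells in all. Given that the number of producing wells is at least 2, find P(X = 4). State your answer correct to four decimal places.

X ~ Binomial(8, 0.31). Want P(X=4 | X≥2) = P(X=4) / P(X≥2).
P(X=4) = C(8,4)·0.31^4·0.69^4 = 0.146535
P(X≥2) = 1 − 0.051380 − 0.184670 = 0.763951
Ratio = 0.146535 / 0.763951 = 0.191812

0.1918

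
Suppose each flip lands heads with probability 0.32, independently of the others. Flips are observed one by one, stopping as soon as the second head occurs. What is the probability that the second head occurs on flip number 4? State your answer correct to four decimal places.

0.1420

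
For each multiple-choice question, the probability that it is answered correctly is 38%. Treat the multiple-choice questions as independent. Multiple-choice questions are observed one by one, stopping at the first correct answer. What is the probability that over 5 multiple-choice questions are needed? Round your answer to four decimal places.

Y = number of multiple-choice questions to the first success; geometric, p = 0.38.
P(Y > 5) = P(first 5 all fail) = (1−p)^5 = 0.091613

0.0916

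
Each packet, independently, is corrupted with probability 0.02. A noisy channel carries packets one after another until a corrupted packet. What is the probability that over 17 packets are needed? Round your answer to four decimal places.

Y = number of packets to the first success; geometric, p = 0.02.
P(Y > 17) = P(first 17 all fail) = (1−p)^17 = 0.709322

0.7093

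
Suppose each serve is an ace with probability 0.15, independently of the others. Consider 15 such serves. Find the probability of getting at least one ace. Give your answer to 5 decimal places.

0.91265

P(at least one) = 1 − P(none) = 1 − (1 − 0.15)^15
= 1 − 0.0873542 = 0.9126458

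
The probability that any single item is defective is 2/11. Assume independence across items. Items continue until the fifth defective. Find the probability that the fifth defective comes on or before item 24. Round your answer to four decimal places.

0.4486

Finishing within 24 items ⇔ at least 5 successes in the first 24. With X ~ Binomial(24, 0.181818), P(Y ≤ 24) = 1 − P(X ≤ 4).
  k=0: C(24,0)·0.181818^0·0.818182^24 = 0.008098
  k=1: C(24,1)·0.181818^1·0.818182^23 = 0.043191
  k=2: C(24,2)·0.181818^2·0.818182^22 = 0.110377
  k=3: C(24,3)·0.181818^3·0.818182^21 = 0.179874
  k=4: C(24,4)·0.181818^4·0.818182^20 = 0.209853
1 − 0.551394 = 0.448606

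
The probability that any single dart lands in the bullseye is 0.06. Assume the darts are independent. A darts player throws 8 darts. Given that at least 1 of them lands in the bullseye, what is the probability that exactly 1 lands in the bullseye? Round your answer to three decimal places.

X ~ Binomial(8, 0.06). Want P(X=1 | X≥1) = P(X=1) / P(X≥1).
P(X=1) = C(8,1)·0.06^1·0.94^7 = 0.31127
P(X≥1) = 1 − 0.60957 = 0.39043
Ratio = 0.31127 / 0.39043 = 0.79725

0.797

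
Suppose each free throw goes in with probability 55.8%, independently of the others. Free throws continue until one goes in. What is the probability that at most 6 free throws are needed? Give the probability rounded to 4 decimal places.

0.9925

Y = number of free throws to the first success; geometric, p = 0.558.
P(Y ≤ 6) = 1 − (1−p)^6 = 1 − 0.007456 = 0.992544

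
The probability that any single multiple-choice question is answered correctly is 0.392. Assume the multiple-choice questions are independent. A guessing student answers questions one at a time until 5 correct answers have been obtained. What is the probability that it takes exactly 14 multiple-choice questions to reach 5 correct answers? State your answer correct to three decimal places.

0.075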